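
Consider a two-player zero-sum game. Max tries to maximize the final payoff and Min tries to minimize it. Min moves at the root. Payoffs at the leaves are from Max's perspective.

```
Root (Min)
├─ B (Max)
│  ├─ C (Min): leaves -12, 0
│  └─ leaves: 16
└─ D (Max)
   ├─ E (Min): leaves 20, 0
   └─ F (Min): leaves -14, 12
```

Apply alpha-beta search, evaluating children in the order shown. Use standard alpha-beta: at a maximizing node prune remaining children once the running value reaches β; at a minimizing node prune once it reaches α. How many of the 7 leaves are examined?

6

C [α=-∞,β=+∞]: v=-12
B [α=-∞,β=+∞]: v=16
E [α=-∞,β=16]: v=0
F [α=0,β=16]: v=-14 after child 1 ≤ α → α-cutoff, skip 1
D [α=-∞,β=16]: v=0
Root [α=-∞,β=+∞]: v=0
Leaves evaluated: 6 of 7.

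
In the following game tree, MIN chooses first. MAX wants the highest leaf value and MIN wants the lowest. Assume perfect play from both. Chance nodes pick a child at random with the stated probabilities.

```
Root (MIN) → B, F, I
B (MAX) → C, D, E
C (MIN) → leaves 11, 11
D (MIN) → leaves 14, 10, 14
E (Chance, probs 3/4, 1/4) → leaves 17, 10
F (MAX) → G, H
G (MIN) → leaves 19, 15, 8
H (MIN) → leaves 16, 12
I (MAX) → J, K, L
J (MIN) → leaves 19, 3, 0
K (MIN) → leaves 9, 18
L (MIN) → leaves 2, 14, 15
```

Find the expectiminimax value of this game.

C (MIN): min(11, 11) = 11
D (MIN): min(14, 10, 14) = 10
E (Chance): 3/4·17 + 1/4·10 = 15.25
B (MAX): max(11, 10, 15.25) = 15.25
G (MIN): min(19, 15, 8) = 8
H (MIN): min(16, 12) = 12
F (MAX): max(8, 12) = 12
J (MIN): min(19, 3, 0) = 0
K (MIN): min(9, 18) = 9
L (MIN): min(2, 14, 15) = 2
I (MAX): max(0, 9, 2) = 9
Root (MIN): min(15.25, 12, 9) = 9

9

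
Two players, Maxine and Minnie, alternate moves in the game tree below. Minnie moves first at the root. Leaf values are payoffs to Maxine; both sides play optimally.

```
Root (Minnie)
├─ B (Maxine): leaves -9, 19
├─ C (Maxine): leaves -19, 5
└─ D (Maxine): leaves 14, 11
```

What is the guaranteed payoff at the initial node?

5

B (Maxine): max(-9, 19) = 19
C (Maxine): max(-19, 5) = 5
D (Maxine): max(14, 11) = 14
Root (Minnie): min(19, 5, 14) = 5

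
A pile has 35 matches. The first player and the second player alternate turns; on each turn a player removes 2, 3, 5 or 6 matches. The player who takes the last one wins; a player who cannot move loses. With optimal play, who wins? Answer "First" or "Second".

W/L table (W = player to move can force a win):
i:   0  1  2  3  4  5  6  7  8  9 10 11 12 13 14 15 16 17 18 19 20 21 22 23 24 25 26 27 28 29 30 31 32 33 34 35
     L  L  W  W  W  W  W  W  L  L  W  W  W  W  W  W  L  L  W  W  W  W  W  W  L  L  W  W  W  W  W  W  L  L  W  W
Position 35 is W, so the first player wins.

First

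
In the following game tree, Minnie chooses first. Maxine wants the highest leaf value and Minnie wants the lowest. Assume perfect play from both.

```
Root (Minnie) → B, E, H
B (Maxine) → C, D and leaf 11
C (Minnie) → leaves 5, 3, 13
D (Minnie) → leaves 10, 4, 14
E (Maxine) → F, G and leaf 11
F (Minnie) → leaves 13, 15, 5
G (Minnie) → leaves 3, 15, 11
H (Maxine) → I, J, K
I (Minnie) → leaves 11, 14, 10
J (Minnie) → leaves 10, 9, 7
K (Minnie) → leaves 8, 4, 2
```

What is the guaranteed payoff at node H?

I: min(11, 14, 10) = 10
J: min(10, 9, 7) = 7
K: min(8, 4, 2) = 2
H: max(10, 7, 2) = 10

10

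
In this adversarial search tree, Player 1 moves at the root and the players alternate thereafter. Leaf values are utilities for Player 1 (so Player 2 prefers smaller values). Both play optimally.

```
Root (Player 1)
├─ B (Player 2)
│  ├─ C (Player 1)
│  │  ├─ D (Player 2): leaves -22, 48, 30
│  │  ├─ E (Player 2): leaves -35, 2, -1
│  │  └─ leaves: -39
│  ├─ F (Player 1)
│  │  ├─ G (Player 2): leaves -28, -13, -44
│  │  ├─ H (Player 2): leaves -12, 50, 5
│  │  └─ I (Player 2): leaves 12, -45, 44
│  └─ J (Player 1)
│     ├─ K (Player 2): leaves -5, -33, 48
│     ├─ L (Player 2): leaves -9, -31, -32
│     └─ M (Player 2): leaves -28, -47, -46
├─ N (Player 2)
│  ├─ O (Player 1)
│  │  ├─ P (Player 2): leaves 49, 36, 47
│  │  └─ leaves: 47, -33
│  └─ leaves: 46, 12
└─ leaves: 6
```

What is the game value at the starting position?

12

D (Player 2): min(-22, 48, 30) = -22
E (Player 2): min(-35, 2, -1) = -35
C (Player 1): max(-22, -35, -39) = -22
G (Player 2): min(-28, -13, -44) = -44
H (Player 2): min(-12, 50, 5) = -12
I (Player 2): min(12, -45, 44) = -45
F (Player 1): max(-44, -12, -45) = -12
K (Player 2): min(-5, -33, 48) = -33
L (Player 2): min(-9, -31, -32) = -32
M (Player 2): min(-28, -47, -46) = -47
J (Player 1): max(-33, -32, -47) = -32
B (Player 2): min(-22, -12, -32) = -32
P (Player 2): min(49, 36, 47) = 36
O (Player 1): max(36, 47, -33) = 47
N (Player 2): min(47, 46, 12) = 12
Root (Player 1): max(-32, 12, 6) = 12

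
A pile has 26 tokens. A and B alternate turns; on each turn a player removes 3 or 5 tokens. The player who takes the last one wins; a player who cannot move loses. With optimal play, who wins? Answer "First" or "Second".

Positions where the player to move wins (W) vs loses (L):
i:   0  1  2  3  4  5  6  7  8  9 10 11 12 13 14 15 16 17 18 19 20 21 22 23 24 25 26
     L  L  L  W  W  W  W  W  L  L  L  W  W  W  W  W  L  L  L  W  W  W  W  W  L  L  L
Position 26 is L, so the second player wins.

Second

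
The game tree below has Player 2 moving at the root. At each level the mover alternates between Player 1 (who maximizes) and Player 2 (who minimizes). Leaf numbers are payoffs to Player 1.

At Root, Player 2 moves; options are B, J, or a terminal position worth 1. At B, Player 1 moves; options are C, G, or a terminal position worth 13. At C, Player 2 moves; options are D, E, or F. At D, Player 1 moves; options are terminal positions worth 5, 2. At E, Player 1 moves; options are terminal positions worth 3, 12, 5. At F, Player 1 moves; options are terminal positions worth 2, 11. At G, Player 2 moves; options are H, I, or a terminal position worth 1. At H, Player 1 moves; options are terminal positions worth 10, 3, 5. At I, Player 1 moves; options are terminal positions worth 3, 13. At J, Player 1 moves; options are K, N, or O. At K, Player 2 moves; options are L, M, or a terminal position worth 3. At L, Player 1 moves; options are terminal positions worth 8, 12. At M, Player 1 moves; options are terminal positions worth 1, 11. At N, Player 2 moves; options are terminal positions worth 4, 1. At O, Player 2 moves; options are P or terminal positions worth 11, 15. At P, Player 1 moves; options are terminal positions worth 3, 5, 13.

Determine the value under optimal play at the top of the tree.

D (Player 1): max(5, 2) = 5
E (Player 1): max(3, 12, 5) = 12
F (Player 1): max(2, 11) = 11
C (Player 2): min(5, 12, 11) = 5
H (Player 1): max(10, 3, 5) = 10
I (Player 1): max(3, 13) = 13
G (Player 2): min(10, 13, 1) = 1
B (Player 1): max(5, 1, 13) = 13
L (Player 1): max(8, 12) = 12
M (Player 1): max(1, 11) = 11
K (Player 2): min(12, 11, 3) = 3
N (Player 2): min(4, 1) = 1
P (Player 1): max(3, 5, 13) = 13
O (Player 2): min(13, 11, 15) = 11
J (Player 1): max(3, 1, 11) = 11
Root (Player 2): min(13, 11, 1) = 1

1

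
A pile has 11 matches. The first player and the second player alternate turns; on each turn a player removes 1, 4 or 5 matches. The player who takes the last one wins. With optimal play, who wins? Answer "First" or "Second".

Compute winning (W) and losing (L) positions by backward induction:
i:   0  1  2  3  4  5  6  7  8  9 10 11
     L  W  L  W  W  W  W  W  L  W  L  W
Position 11 is W, so the first player wins.

First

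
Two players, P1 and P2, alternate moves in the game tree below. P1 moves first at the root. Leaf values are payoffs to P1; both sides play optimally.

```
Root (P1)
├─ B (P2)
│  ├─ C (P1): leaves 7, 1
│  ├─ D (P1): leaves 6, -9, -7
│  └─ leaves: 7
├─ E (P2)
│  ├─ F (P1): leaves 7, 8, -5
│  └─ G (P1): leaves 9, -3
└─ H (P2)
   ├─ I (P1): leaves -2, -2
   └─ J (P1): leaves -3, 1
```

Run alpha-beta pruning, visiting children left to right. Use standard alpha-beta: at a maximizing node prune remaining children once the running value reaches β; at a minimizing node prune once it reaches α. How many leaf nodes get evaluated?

12

C [α=-∞,β=+∞]: v=7
D [α=-∞,β=7]: v=6
B [α=-∞,β=+∞]: v=6
F [α=6,β=+∞]: v=8
G [α=6,β=8]: v=9 after child 1 ≥ β → β-cutoff, skip 1
E [α=6,β=+∞]: v=8
I [α=8,β=+∞]: v=-2
H [α=8,β=+∞]: v=-2 after child 1 ≤ α → α-cutoff, skip 1
Root [α=-∞,β=+∞]: v=8
Leaves evaluated: 12 of 15.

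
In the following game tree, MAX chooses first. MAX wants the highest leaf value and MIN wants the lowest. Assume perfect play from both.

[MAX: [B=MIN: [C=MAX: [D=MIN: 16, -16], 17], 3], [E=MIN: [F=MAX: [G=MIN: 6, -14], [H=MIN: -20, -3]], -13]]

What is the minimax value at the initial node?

3

D (MIN): min(16, -16) = -16
C (MAX): max(-16, 17) = 17
B (MIN): min(17, 3) = 3
G (MIN): min(6, -14) = -14
H (MIN): min(-20, -3) = -20
F (MAX): max(-14, -20) = -14
E (MIN): min(-14, -13) = -14
Root (MAX): max(3, -14) = 3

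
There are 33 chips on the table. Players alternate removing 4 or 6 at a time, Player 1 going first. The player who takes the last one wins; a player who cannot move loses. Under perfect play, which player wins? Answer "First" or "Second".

Second

Positions where the player to move wins (W) vs loses (L):
i:   0  1  2  3  4  5  6  7  8  9 10 11 12 13 14 15 16 17 18 19 20 21 22 23 24 25 26 27 28 29 30 31 32 33
     L  L  L  L  W  W  W  W  W  W  L  L  L  L  W  W  W  W  W  W  L  L  L  L  W  W  W  W  W  W  L  L  L  L
Position 33 is L, so the second player wins.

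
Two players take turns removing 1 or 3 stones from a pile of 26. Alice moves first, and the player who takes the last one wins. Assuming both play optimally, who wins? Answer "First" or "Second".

Second

i:   0  1  2  3  4  5  6  7  8  9 10 11 12 13 14 15 16 17 18 19 20 21 22 23 24 25 26
     L  W  L  W  L  W  L  W  L  W  L  W  L  W  L  W  L  W  L  W  L  W  L  W  L  W  L
Position 26 is L, so the second player wins.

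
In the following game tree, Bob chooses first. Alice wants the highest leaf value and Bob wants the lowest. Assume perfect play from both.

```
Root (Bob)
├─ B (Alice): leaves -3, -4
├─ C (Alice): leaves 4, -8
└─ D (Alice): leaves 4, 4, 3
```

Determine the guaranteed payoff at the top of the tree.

-3

B (Alice): max(-3, -4) = -3
C (Alice): max(4, -8) = 4
D (Alice): max(4, 4, 3) = 4
Root (Bob): min(-3, 4, 4) = -3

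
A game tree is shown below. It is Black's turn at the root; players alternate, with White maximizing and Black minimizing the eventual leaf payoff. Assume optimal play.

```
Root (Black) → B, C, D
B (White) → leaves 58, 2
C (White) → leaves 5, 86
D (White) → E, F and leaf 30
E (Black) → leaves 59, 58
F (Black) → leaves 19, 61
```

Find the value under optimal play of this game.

B (White): max(58, 2) = 58
C (White): max(5, 86) = 86
E (Black): min(59, 58) = 58
F (Black): min(19, 61) = 19
D (White): max(58, 19, 30) = 58
Root (Black): min(58, 86, 58) = 58

58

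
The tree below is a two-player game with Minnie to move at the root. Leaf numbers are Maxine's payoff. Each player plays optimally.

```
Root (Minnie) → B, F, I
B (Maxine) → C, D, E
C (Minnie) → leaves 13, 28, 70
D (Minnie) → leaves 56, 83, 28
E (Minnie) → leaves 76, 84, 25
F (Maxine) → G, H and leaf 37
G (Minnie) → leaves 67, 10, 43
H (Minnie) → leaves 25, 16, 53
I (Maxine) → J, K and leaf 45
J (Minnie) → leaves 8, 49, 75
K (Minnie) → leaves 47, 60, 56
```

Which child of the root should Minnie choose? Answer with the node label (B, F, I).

C (Minnie): min(13, 28, 70) = 13
D (Minnie): min(56, 83, 28) = 28
E (Minnie): min(76, 84, 25) = 25
B (Maxine): max(13, 28, 25) = 28
G (Minnie): min(67, 10, 43) = 10
H (Minnie): min(25, 16, 53) = 16
F (Maxine): max(10, 16, 37) = 37
J (Minnie): min(8, 49, 75) = 8
K (Minnie): min(47, 60, 56) = 47
I (Maxine): max(8, 47, 45) = 47
Root (Minnie): min(28, 37, 47) = 28
Minnie picks the child with the lowest value: B (value 28).

B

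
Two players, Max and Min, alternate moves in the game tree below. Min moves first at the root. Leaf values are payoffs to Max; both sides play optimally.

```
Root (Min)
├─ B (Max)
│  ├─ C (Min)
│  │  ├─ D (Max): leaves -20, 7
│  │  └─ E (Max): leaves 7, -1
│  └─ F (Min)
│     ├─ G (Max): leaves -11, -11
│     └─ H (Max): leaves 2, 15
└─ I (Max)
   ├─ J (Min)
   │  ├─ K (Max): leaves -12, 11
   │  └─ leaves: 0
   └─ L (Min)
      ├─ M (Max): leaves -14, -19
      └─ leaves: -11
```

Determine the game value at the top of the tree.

D (Max): max(-20, 7) = 7
E (Max): max(7, -1) = 7
C (Min): min(7, 7) = 7
G (Max): max(-11, -11) = -11
H (Max): max(2, 15) = 15
F (Min): min(-11, 15) = -11
B (Max): max(7, -11) = 7
K (Max): max(-12, 11) = 11
J (Min): min(11, 0) = 0
M (Max): max(-14, -19) = -14
L (Min): min(-14, -11) = -14
I (Max): max(0, -14) = 0
Root (Min): min(7, 0) = 0

0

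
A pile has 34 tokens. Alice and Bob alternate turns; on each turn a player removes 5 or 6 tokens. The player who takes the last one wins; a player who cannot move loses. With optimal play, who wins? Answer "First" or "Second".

i:   0  1  2  3  4  5  6  7  8  9 10 11 12 13 14 15 16 17 18 19 20 21 22 23 24 25 26 27 28 29 30 31 32 33 34
     L  L  L  L  L  W  W  W  W  W  W  L  L  L  L  L  W  W  W  W  W  W  L  L  L  L  L  W  W  W  W  W  W  L  L
Position 34 is L, so the second player wins.

Second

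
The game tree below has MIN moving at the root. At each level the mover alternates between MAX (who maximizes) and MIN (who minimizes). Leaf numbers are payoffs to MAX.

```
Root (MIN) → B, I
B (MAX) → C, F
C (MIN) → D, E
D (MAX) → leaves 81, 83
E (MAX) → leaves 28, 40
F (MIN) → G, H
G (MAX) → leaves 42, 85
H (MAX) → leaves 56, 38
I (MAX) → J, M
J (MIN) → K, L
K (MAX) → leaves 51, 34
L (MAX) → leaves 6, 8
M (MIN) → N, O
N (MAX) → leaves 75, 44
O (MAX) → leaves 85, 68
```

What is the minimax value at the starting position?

D (MAX): max(81, 83) = 83
E (MAX): max(28, 40) = 40
C (MIN): min(83, 40) = 40
G (MAX): max(42, 85) = 85
H (MAX): max(56, 38) = 56
F (MIN): min(85, 56) = 56
B (MAX): max(40, 56) = 56
K (MAX): max(51, 34) = 51
L (MAX): max(6, 8) = 8
J (MIN): min(51, 8) = 8
N (MAX): max(75, 44) = 75
O (MAX): max(85, 68) = 85
M (MIN): min(75, 85) = 75
I (MAX): max(8, 75) = 75
Root (MIN): min(56, 75) = 56

56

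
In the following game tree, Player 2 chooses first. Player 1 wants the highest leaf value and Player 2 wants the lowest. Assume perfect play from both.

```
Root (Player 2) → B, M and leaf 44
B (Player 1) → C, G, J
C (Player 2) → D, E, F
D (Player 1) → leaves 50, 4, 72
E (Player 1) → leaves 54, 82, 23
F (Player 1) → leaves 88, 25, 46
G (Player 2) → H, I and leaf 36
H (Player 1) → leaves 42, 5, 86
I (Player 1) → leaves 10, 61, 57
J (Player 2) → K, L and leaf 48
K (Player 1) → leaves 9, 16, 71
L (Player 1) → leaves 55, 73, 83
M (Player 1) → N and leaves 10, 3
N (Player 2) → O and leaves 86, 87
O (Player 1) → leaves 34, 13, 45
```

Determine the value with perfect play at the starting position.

44

D (Player 1): max(50, 4, 72) = 72
E (Player 1): max(54, 82, 23) = 82
F (Player 1): max(88, 25, 46) = 88
C (Player 2): min(72, 82, 88) = 72
H (Player 1): max(42, 5, 86) = 86
I (Player 1): max(10, 61, 57) = 61
G (Player 2): min(86, 61, 36) = 36
K (Player 1): max(9, 16, 71) = 71
L (Player 1): max(55, 73, 83) = 83
J (Player 2): min(71, 83, 48) = 48
B (Player 1): max(72, 36, 48) = 72
O (Player 1): max(34, 13, 45) = 45
N (Player 2): min(45, 86, 87) = 45
M (Player 1): max(45, 10, 3) = 45
Root (Player 2): min(72, 45, 44) = 44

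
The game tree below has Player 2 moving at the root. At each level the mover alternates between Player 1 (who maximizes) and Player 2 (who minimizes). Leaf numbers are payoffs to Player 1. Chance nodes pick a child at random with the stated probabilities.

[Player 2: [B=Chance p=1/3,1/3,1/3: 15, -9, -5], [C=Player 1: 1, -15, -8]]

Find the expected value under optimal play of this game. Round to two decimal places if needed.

0.33

B (Chance): 1/3·15 + 1/3·-9 + 1/3·-5 = 0.33
C (Player 1): max(1, -15, -8) = 1
Root (Player 2): min(0.33, 1) = 0.33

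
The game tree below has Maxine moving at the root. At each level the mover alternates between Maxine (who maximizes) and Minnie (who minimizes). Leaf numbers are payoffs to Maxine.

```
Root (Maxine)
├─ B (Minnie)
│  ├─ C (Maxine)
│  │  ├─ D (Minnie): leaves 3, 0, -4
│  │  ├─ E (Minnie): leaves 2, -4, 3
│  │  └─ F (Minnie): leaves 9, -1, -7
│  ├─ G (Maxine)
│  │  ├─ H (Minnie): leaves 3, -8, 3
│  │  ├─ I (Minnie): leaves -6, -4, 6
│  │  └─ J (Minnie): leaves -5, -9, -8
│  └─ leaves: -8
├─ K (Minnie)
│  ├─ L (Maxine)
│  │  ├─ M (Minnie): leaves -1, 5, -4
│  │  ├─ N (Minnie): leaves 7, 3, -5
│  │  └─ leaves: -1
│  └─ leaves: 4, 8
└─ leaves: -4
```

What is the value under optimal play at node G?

-6

H: min(3, -8, 3) = -8
I: min(-6, -4, 6) = -6
J: min(-5, -9, -8) = -9
G: max(-8, -6, -9) = -6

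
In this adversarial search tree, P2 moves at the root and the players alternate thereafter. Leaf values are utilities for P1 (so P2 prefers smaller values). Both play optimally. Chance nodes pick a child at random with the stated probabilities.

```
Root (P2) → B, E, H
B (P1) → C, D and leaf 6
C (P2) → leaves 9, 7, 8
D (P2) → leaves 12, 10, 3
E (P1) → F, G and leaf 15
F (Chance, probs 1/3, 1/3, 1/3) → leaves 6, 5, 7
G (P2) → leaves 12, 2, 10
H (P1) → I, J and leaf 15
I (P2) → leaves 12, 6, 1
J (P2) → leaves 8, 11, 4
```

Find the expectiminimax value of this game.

C (P2): min(9, 7, 8) = 7
D (P2): min(12, 10, 3) = 3
B (P1): max(7, 3, 6) = 7
F (Chance): 1/3·6 + 1/3·5 + 1/3·7 = 6
G (P2): min(12, 2, 10) = 2
E (P1): max(6, 2, 15) = 15
I (P2): min(12, 6, 1) = 1
J (P2): min(8, 11, 4) = 4
H (P1): max(1, 4, 15) = 15
Root (P2): min(7, 15, 15) = 7

7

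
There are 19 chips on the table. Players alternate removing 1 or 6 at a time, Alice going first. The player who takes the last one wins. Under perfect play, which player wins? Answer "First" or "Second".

i:   0  1  2  3  4  5  6  7  8  9 10 11 12 13 14 15 16 17 18 19
     L  W  L  W  L  W  W  L  W  L  W  L  W  W  L  W  L  W  L  W
Position 19 is W, so the first player wins.

First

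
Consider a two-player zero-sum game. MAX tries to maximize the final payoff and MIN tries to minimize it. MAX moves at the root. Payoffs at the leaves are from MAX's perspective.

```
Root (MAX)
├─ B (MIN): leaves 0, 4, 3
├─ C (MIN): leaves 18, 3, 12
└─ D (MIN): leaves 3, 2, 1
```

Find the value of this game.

3

B (MIN): min(0, 4, 3) = 0
C (MIN): min(18, 3, 12) = 3
D (MIN): min(3, 2, 1) = 1
Root (MAX): max(0, 3, 1) = 3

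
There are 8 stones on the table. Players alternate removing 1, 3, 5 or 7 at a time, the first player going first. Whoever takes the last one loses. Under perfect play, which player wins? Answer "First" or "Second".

First

Positions where the player to move wins (W) vs loses (L):
i:   0  1  2  3  4  5  6  7  8
     W  L  W  L  W  L  W  L  W
Position 8 is W, so the first player wins.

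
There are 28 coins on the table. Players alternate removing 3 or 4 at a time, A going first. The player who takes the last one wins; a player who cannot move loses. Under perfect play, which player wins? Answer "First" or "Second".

Second

W/L table (W = player to move can force a win):
i:   0  1  2  3  4  5  6  7  8  9 10 11 12 13 14 15 16 17 18 19 20 21 22 23 24 25 26 27 28
     L  L  L  W  W  W  W  L  L  L  W  W  W  W  L  L  L  W  W  W  W  L  L  L  W  W  W  W  L
Position 28 is L, so the second player wins.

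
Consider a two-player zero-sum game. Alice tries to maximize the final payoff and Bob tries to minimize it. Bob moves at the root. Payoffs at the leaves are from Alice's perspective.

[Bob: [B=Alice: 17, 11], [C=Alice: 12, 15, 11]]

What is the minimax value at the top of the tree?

15

B (Alice): max(17, 11) = 17
C (Alice): max(12, 15, 11) = 15
Root (Bob): min(17, 15) = 15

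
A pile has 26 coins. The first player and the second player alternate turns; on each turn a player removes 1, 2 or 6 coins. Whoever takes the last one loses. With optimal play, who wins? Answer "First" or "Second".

Mark each pile size as W (mover wins) or L (mover loses):
i:   0  1  2  3  4  5  6  7  8  9 10 11 12 13 14 15 16 17 18 19 20 21 22 23 24 25 26
     W  L  W  W  L  W  W  W  L  W  W  L  W  W  W  L  W  W  L  W  W  W  L  W  W  L  W
Position 26 is W, so the first player wins.

First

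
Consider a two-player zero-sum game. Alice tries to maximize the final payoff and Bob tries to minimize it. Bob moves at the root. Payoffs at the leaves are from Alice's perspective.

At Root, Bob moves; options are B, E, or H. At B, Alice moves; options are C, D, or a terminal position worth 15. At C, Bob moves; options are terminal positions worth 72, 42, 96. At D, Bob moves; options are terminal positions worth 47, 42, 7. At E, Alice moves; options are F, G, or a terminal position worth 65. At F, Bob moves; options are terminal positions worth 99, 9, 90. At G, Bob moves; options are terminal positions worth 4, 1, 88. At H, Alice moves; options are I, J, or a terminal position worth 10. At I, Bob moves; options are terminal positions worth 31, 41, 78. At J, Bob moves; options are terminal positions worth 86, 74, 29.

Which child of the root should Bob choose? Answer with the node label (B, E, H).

C (Bob): min(72, 42, 96) = 42
D (Bob): min(47, 42, 7) = 7
B (Alice): max(42, 7, 15) = 42
F (Bob): min(99, 9, 90) = 9
G (Bob): min(4, 1, 88) = 1
E (Alice): max(9, 1, 65) = 65
I (Bob): min(31, 41, 78) = 31
J (Bob): min(86, 74, 29) = 29
H (Alice): max(31, 29, 10) = 31
Root (Bob): min(42, 65, 31) = 31
Bob picks the child with the lowest value: H (value 31).

H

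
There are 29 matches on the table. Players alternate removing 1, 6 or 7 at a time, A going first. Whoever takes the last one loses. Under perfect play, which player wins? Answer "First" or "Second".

Second

W/L table (W = player to move can force a win):
i:   0  1  2  3  4  5  6  7  8  9 10 11 12 13 14 15 16 17 18 19 20 21 22 23 24 25 26 27 28 29
     W  L  W  L  W  L  W  W  W  W  W  W  W  L  W  L  W  L  W  W  W  W  W  W  W  L  W  L  W  L
Position 29 is L, so the second player wins.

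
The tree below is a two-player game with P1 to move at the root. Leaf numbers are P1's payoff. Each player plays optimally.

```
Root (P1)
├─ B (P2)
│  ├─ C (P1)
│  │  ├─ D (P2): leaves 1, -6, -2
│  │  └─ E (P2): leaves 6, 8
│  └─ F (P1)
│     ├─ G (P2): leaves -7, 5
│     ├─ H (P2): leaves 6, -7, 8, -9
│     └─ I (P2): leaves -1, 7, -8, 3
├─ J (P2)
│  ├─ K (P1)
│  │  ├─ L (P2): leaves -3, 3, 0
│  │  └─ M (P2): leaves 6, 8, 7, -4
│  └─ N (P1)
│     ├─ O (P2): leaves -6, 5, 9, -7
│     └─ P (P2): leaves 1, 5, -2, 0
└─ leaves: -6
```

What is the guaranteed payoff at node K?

L: min(-3, 3, 0) = -3
M: min(6, 8, 7, -4) = -4
K: max(-3, -4) = -3

-3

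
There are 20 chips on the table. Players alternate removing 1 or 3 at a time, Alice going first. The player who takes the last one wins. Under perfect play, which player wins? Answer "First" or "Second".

Second

Compute winning (W) and losing (L) positions by backward induction:
i:   0  1  2  3  4  5  6  7  8  9 10 11 12 13 14 15 16 17 18 19 20
     L  W  L  W  L  W  L  W  L  W  L  W  L  W  L  W  L  W  L  W  L
Position 20 is L, so the second player wins.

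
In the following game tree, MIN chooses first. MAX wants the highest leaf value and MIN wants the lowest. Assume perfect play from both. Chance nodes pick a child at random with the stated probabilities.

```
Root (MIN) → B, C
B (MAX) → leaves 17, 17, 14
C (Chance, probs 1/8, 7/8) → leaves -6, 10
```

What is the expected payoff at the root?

8

B (MAX): max(17, 17, 14) = 17
C (Chance): 1/8·-6 + 7/8·10 = 8
Root (MIN): min(17, 8) = 8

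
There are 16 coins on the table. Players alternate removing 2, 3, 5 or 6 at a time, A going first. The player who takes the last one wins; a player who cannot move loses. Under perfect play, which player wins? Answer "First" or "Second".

Compute winning (W) and losing (L) positions by backward induction:
i:   0  1  2  3  4  5  6  7  8  9 10 11 12 13 14 15 16
     L  L  W  W  W  W  W  W  L  L  W  W  W  W  W  W  L
Position 16 is L, so the second player wins.

Second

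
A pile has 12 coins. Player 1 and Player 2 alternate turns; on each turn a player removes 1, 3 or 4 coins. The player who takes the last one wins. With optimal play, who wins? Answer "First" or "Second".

First

Compute winning (W) and losing (L) positions by backward induction:
i:   0  1  2  3  4  5  6  7  8  9 10 11 12
     L  W  L  W  W  W  W  L  W  L  W  W  W
Position 12 is W, so the first player wins.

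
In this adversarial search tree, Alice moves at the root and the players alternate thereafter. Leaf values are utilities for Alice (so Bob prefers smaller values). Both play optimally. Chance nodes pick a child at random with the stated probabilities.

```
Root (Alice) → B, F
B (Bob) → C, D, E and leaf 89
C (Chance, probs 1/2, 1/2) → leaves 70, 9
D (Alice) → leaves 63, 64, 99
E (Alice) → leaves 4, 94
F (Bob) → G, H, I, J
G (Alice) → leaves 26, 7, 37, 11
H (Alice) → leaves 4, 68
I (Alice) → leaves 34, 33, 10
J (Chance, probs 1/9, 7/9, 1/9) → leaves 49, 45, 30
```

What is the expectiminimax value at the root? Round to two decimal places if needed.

39.5

C (Chance): 1/2·70 + 1/2·9 = 39.5
D (Alice): max(63, 64, 99) = 99
E (Alice): max(4, 94) = 94
B (Bob): min(39.5, 99, 94, 89) = 39.5
G (Alice): max(26, 7, 37, 11) = 37
H (Alice): max(4, 68) = 68
I (Alice): max(34, 33, 10) = 34
J (Chance): 1/9·49 + 7/9·45 + 1/9·30 = 43.78
F (Bob): min(37, 68, 34, 43.78) = 34
Root (Alice): max(39.5, 34) = 39.5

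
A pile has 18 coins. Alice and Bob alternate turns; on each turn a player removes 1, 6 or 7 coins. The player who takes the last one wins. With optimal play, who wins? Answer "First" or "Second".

First

Mark each pile size as W (mover wins) or L (mover loses):
i:   0  1  2  3  4  5  6  7  8  9 10 11 12 13 14 15 16 17 18
     L  W  L  W  L  W  W  W  W  W  W  W  L  W  L  W  L  W  W
Position 18 is W, so the first player wins.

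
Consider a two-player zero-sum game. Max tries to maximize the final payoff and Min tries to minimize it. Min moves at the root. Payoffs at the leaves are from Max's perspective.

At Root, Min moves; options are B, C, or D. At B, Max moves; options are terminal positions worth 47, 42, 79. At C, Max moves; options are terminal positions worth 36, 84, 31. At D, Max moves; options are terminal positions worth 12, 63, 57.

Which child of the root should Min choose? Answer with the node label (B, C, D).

B (Max): max(47, 42, 79) = 79
C (Max): max(36, 84, 31) = 84
D (Max): max(12, 63, 57) = 63
Root (Min): min(79, 84, 63) = 63
Min picks the child with the lowest value: D (value 63).

D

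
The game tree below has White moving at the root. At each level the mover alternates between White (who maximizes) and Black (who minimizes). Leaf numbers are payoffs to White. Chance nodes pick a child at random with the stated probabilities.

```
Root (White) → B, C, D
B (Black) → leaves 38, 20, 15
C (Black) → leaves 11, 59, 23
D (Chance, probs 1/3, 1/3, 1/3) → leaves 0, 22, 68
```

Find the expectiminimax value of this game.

30

B (Black): min(38, 20, 15) = 15
C (Black): min(11, 59, 23) = 11
D (Chance): 1/3·0 + 1/3·22 + 1/3·68 = 30
Root (White): max(15, 11, 30) = 30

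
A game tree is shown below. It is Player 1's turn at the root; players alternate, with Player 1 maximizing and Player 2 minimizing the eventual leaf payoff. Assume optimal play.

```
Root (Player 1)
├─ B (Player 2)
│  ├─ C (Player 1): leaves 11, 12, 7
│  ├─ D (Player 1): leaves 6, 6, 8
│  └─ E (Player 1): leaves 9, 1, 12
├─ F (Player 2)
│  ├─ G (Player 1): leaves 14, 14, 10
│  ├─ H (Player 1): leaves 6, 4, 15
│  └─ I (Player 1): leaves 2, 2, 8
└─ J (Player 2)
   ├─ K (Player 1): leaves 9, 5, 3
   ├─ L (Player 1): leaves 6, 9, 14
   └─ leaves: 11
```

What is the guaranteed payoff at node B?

8

C: max(11, 12, 7) = 12
D: max(6, 6, 8) = 8
E: max(9, 1, 12) = 12
B: min(12, 8, 12) = 8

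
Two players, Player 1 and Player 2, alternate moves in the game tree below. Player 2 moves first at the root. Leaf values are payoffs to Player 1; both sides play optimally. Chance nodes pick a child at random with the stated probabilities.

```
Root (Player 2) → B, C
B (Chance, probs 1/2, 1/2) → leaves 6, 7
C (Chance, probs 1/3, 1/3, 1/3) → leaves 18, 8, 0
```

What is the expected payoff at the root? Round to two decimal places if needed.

6.5

B (Chance): 1/2·6 + 1/2·7 = 6.5
C (Chance): 1/3·18 + 1/3·8 + 1/3·0 = 8.67
Root (Player 2): min(6.5, 8.67) = 6.5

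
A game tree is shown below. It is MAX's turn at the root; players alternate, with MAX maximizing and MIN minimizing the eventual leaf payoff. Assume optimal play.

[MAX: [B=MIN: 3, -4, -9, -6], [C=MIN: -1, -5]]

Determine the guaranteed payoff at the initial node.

-5

B (MIN): min(3, -4, -9, -6) = -9
C (MIN): min(-1, -5) = -5
Root (MAX): max(-9, -5) = -5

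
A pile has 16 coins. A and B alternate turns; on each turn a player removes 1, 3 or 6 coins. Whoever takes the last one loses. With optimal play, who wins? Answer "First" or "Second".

i:   0  1  2  3  4  5  6  7  8  9 10 11 12 13 14 15 16
     W  L  W  L  W  L  W  W  W  W  L  W  L  W  L  W  W
Position 16 is W, so the first player wins.

First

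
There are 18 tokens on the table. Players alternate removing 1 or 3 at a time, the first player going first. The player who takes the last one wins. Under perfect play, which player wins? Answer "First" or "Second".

Second

i:   0  1  2  3  4  5  6  7  8  9 10 11 12 13 14 15 16 17 18
     L  W  L  W  L  W  L  W  L  W  L  W  L  W  L  W  L  W  L
Position 18 is L, so the second player wins.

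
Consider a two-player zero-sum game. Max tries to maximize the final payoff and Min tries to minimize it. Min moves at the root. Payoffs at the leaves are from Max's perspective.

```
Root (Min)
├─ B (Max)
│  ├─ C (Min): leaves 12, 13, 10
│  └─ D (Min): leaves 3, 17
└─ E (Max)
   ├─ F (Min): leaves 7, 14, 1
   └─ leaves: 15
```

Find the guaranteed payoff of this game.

10

C (Min): min(12, 13, 10) = 10
D (Min): min(3, 17) = 3
B (Max): max(10, 3) = 10
F (Min): min(7, 14, 1) = 1
E (Max): max(1, 15) = 15
Root (Min): min(10, 15) = 10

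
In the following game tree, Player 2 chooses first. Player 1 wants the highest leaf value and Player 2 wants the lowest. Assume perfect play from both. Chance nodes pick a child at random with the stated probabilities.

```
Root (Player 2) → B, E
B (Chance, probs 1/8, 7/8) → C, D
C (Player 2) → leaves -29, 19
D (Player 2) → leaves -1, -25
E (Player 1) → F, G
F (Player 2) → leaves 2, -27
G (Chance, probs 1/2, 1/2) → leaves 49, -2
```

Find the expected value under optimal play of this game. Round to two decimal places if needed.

C (Player 2): min(-29, 19) = -29
D (Player 2): min(-1, -25) = -25
B (Chance): 1/8·-29 + 7/8·-25 = -25.5
F (Player 2): min(2, -27) = -27
G (Chance): 1/2·49 + 1/2·-2 = 23.5
E (Player 1): max(-27, 23.5) = 23.5
Root (Player 2): min(-25.5, 23.5) = -25.5

-25.5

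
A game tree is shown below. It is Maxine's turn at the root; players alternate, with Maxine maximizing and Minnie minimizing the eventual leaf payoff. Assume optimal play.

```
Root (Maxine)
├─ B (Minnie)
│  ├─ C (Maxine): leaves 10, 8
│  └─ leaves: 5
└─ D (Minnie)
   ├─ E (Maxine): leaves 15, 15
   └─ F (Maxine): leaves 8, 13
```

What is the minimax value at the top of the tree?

13

C (Maxine): max(10, 8) = 10
B (Minnie): min(10, 5) = 5
E (Maxine): max(15, 15) = 15
F (Maxine): max(8, 13) = 13
D (Minnie): min(15, 13) = 13
Root (Maxine): max(5, 13) = 13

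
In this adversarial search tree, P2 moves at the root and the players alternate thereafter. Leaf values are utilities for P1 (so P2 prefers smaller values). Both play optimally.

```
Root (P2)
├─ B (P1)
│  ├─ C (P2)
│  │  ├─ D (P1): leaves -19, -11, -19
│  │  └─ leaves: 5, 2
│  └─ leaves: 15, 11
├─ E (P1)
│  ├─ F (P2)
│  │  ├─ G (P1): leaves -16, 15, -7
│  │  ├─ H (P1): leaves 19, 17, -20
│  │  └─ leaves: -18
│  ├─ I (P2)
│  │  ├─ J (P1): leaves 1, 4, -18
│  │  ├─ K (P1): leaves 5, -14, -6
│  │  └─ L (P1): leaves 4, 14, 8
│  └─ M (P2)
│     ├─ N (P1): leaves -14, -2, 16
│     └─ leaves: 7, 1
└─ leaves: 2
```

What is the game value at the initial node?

D (P1): max(-19, -11, -19) = -11
C (P2): min(-11, 5, 2) = -11
B (P1): max(-11, 15, 11) = 15
G (P1): max(-16, 15, -7) = 15
H (P1): max(19, 17, -20) = 19
F (P2): min(15, 19, -18) = -18
J (P1): max(1, 4, -18) = 4
K (P1): max(5, -14, -6) = 5
L (P1): max(4, 14, 8) = 14
I (P2): min(4, 5, 14) = 4
N (P1): max(-14, -2, 16) = 16
M (P2): min(16, 7, 1) = 1
E (P1): max(-18, 4, 1) = 4
Root (P2): min(15, 4, 2) = 2

2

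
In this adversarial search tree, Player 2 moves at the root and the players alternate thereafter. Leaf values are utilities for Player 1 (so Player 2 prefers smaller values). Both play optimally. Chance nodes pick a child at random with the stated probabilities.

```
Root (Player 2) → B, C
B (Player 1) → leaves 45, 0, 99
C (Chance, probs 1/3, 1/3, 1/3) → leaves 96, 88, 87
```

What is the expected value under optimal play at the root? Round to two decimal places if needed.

B (Player 1): max(45, 0, 99) = 99
C (Chance): 1/3·96 + 1/3·88 + 1/3·87 = 90.33
Root (Player 2): min(99, 90.33) = 90.33

90.33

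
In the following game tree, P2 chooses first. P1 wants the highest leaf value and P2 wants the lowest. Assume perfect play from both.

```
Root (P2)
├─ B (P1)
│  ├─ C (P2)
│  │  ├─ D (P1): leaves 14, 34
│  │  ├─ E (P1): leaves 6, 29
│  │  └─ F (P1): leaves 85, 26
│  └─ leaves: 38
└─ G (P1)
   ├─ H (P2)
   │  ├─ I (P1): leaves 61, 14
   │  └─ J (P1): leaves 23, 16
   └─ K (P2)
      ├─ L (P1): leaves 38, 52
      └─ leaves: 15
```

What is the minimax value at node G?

23

I: max(61, 14) = 61
J: max(23, 16) = 23
H: min(61, 23) = 23
L: max(38, 52) = 52
K: min(52, 15) = 15
G: max(23, 15) = 23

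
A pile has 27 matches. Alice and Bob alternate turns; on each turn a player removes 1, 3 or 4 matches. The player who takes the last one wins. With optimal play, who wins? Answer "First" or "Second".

First

i:   0  1  2  3  4  5  6  7  8  9 10 11 12 13 14 15 16 17 18 19 20 21 22 23 24 25 26 27
     L  W  L  W  W  W  W  L  W  L  W  W  W  W  L  W  L  W  W  W  W  L  W  L  W  W  W  W
Position 27 is W, so the first player wins.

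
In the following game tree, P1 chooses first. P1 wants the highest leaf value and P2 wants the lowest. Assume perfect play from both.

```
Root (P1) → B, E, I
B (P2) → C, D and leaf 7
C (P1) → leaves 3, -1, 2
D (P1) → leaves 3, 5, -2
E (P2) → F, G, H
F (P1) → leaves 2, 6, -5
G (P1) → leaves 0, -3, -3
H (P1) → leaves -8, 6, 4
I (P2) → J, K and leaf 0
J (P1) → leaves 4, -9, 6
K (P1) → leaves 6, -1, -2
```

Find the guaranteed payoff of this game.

C (P1): max(3, -1, 2) = 3
D (P1): max(3, 5, -2) = 5
B (P2): min(3, 5, 7) = 3
F (P1): max(2, 6, -5) = 6
G (P1): max(0, -3, -3) = 0
H (P1): max(-8, 6, 4) = 6
E (P2): min(6, 0, 6) = 0
J (P1): max(4, -9, 6) = 6
K (P1): max(6, -1, -2) = 6
I (P2): min(6, 6, 0) = 0
Root (P1): max(3, 0, 0) = 3

3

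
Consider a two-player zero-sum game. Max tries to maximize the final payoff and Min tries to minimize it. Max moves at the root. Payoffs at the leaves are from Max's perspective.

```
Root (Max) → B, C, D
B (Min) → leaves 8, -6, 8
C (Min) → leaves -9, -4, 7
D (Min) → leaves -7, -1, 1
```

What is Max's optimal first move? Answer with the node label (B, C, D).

B

B (Min): min(8, -6, 8) = -6
C (Min): min(-9, -4, 7) = -9
D (Min): min(-7, -1, 1) = -7
Root (Max): max(-6, -9, -7) = -6
Max picks the child with the highest value: B (value -6).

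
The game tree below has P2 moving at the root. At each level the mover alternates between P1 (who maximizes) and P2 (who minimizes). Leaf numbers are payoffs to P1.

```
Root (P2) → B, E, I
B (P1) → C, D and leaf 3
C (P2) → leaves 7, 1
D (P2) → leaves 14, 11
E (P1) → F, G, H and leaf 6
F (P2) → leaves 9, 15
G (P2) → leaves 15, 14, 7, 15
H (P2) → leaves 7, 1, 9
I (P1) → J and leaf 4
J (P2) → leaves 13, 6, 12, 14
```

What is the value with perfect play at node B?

C: min(7, 1) = 1
D: min(14, 11) = 11
B: max(1, 11, 3) = 11

11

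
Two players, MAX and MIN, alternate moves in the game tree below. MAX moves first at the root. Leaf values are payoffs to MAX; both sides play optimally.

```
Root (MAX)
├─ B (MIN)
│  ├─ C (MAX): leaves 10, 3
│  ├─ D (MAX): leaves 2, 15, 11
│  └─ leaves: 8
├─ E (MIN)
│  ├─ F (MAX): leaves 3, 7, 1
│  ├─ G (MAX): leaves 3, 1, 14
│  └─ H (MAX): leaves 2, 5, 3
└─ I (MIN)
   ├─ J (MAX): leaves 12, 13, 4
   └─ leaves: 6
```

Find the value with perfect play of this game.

C (MAX): max(10, 3) = 10
D (MAX): max(2, 15, 11) = 15
B (MIN): min(10, 15, 8) = 8
F (MAX): max(3, 7, 1) = 7
G (MAX): max(3, 1, 14) = 14
H (MAX): max(2, 5, 3) = 5
E (MIN): min(7, 14, 5) = 5
J (MAX): max(12, 13, 4) = 13
I (MIN): min(13, 6) = 6
Root (MAX): max(8, 5, 6) = 8

8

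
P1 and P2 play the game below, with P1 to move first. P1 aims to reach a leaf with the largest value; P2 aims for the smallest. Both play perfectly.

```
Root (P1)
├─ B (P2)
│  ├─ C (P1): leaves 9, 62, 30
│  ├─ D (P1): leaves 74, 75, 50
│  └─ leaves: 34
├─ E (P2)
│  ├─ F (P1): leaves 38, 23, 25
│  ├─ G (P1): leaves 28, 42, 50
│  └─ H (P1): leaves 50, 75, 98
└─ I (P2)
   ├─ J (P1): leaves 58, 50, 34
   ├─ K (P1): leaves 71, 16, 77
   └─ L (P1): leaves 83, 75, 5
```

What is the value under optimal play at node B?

C: max(9, 62, 30) = 62
D: max(74, 75, 50) = 75
B: min(62, 75, 34) = 34

34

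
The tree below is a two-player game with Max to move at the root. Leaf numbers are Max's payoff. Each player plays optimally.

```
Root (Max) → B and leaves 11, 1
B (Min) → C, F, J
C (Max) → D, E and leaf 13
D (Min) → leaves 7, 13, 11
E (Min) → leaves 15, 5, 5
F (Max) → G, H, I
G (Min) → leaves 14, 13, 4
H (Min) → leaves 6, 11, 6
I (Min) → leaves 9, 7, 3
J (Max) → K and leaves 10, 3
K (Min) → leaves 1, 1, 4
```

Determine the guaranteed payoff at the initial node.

D (Min): min(7, 13, 11) = 7
E (Min): min(15, 5, 5) = 5
C (Max): max(7, 5, 13) = 13
G (Min): min(14, 13, 4) = 4
H (Min): min(6, 11, 6) = 6
I (Min): min(9, 7, 3) = 3
F (Max): max(4, 6, 3) = 6
K (Min): min(1, 1, 4) = 1
J (Max): max(1, 10, 3) = 10
B (Min): min(13, 6, 10) = 6
Root (Max): max(6, 11, 1) = 11

11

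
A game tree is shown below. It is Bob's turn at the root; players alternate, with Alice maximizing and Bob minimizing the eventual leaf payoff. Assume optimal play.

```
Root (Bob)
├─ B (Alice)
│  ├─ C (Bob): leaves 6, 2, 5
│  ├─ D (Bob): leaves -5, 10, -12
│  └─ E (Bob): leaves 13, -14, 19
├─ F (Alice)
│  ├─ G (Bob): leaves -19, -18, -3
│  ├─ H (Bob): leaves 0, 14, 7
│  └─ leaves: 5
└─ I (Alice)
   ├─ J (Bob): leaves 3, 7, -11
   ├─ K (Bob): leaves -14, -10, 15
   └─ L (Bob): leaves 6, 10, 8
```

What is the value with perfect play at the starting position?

2

C (Bob): min(6, 2, 5) = 2
D (Bob): min(-5, 10, -12) = -12
E (Bob): min(13, -14, 19) = -14
B (Alice): max(2, -12, -14) = 2
G (Bob): min(-19, -18, -3) = -19
H (Bob): min(0, 14, 7) = 0
F (Alice): max(-19, 0, 5) = 5
J (Bob): min(3, 7, -11) = -11
K (Bob): min(-14, -10, 15) = -14
L (Bob): min(6, 10, 8) = 6
I (Alice): max(-11, -14, 6) = 6
Root (Bob): min(2, 5, 6) = 2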